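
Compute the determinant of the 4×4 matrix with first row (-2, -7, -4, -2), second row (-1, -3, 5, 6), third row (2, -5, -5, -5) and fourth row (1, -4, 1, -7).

Expand along row 1:
  + (-2) · M_11   where M_11 = det([-3 5 6; -5 -5 -5; -4 1 -7]) = -345
  − (-7) · M_12   where M_12 = det([-1 5 6; 2 -5 -5; 1 1 -7]) = 47
  + (-4) · M_13   where M_13 = det([-1 -3 6; 2 -5 -5; 1 -4 -7]) = -60
  − (-2) · M_14   where M_14 = det([-1 -3 5; 2 -5 -5; 1 -4 1]) = 31
det = (+1)·(-2)·(-345) + (-1)·(-7)·(47) + (+1)·(-4)·(-60) + (-1)·(-2)·(31) = 1321

1321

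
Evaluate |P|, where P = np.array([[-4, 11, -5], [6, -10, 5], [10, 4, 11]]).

Expand along column 1:
  + (-4) · |-10 5; 4 11| = (-4)·(-110 − 20) = 520
  − 6 · |11 -5; 4 11| = −6·(121 − (-20)) = -846
  + 10 · |11 -5; -10 5| = 10·(55 − 50) = 50
Sum: (520) + (-846) + (50) = -276

-276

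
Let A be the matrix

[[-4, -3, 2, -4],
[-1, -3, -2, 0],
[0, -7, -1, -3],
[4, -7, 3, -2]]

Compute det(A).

249

Expand along row 2 (it has 1 zero):
  − (-1) · M_21   where M_21 = det([-3 2 -4; -7 -1 -3; -7 3 -2]) = 93
  + (-3) · M_22   where M_22 = det([-4 2 -4; 0 -1 -3; 4 3 -2]) = -84
  − (-2) · M_23   where M_23 = det([-4 -3 -4; 0 -7 -3; 4 -7 -2]) = -48
det = (-1)·(-1)·(93) + (+1)·(-3)·(-84) + (-1)·(-2)·(-48) = 249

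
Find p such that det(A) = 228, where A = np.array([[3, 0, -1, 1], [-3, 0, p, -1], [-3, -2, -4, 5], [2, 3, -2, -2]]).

p = 7

Expanding along the column containing p, det(A) is linear in p: det(A) = (38)·p + (-38).
Set (38)·p + (-38) = 228  ⇒  (38)·p = 266  ⇒  p = 7.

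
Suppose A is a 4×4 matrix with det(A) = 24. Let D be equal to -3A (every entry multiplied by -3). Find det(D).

det(D) = 1944

For a 4×4 matrix, det(-3A) = (-3)^4·det(A) = 81·det(A).
det(D) = (81)·(24) = 1944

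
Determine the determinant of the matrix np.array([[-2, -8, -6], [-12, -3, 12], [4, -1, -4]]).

-192

Expand along row 1:
  + (-2) · |-3 12; -1 -4| = (-2)·(12 − (-12)) = -48
  − (-8) · |-12 12; 4 -4| = −(-8)·(48 − 48) = 0
  + (-6) · |-12 -3; 4 -1| = (-6)·(12 − (-12)) = -144
Sum: (-48) + (0) + (-144) = -192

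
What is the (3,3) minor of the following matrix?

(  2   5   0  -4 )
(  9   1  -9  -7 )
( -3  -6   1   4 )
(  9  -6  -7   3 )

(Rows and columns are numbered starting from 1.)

The minor is -276.

Delete row 3 and column 3; the remaining 3×3 submatrix is [2 5 -4; 9 1 -7; 9 -6 3].
Its determinant is -276.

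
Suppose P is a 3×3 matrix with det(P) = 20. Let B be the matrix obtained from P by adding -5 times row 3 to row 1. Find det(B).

20

Adding a multiple of one row to another leaves the determinant unchanged.
det(B) = (1)·(20) = 20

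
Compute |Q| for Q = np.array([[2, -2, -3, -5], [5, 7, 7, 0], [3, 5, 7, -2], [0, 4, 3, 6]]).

Expand along row 2 (it has 1 zero):
  − (5) · M_21   where M_21 = det([-2 -3 -5; 5 7 -2; 4 3 6]) = 83
  + (7) · M_22   where M_22 = det([2 -3 -5; 3 7 -2; 0 3 6]) = 105
  − (7) · M_23   where M_23 = det([2 -2 -5; 3 5 -2; 0 4 6]) = 52
det = (-1)·(5)·(83) + (+1)·(7)·(105) + (-1)·(7)·(52) = -44

The determinant is -44.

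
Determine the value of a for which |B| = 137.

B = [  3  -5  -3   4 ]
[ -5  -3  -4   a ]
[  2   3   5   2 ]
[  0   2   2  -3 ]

Expanding along the column containing a, det(B) is linear in a: det(B) = (-4)·a + (165).
Set (-4)·a + (165) = 137  ⇒  (-4)·a = -28  ⇒  a = 7.

a = 7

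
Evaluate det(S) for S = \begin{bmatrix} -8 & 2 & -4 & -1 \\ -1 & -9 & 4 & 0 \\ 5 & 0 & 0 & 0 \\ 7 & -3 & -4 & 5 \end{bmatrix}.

The determinant is -940.

Expand along row 3 (it has 3 zeros):
  + (5) · M_31   where M_31 = det([2 -4 -1; -9 4 0; -3 -4 5]) = -188
det = (+1)·(5)·(-188) = -940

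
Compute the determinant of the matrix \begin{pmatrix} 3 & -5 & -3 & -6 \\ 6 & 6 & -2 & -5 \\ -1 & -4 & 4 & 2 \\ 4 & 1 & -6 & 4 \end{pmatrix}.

2299

Expand along row 1:
  + (3) · M_11   where M_11 = det([6 -2 -5; -4 4 2; 1 -6 4]) = 32
  − (-5) · M_12   where M_12 = det([6 -2 -5; -1 4 2; 4 -6 4]) = 194
  + (-3) · M_13   where M_13 = det([6 6 -5; -1 -4 2; 4 1 4]) = -111
  − (-6) · M_14   where M_14 = det([6 6 -2; -1 -4 4; 4 1 -6]) = 150
det = (+1)·(3)·(32) + (-1)·(-5)·(194) + (+1)·(-3)·(-111) + (-1)·(-6)·(150) = 2299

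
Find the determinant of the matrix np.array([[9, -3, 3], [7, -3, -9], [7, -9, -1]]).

-660

Expand along row 1:
  + 9 · |-3 -9; -9 -1| = 9·(3 − 81) = -702
  − (-3) · |7 -9; 7 -1| = −(-3)·(-7 − (-63)) = 168
  + 3 · |7 -3; 7 -9| = 3·(-63 − (-21)) = -126
Sum: (-702) + (168) + (-126) = -660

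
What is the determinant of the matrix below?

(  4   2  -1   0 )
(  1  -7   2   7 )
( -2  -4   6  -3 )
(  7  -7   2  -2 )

Expand along row 1 (it has 1 zero):
  + (4) · M_11   where M_11 = det([-7 2 7; -4 6 -3; -7 2 -2]) = 306
  − (2) · M_12   where M_12 = det([1 2 7; -2 6 -3; 7 2 -2]) = -378
  + (-1) · M_13   where M_13 = det([1 -7 7; -2 -4 -3; 7 -7 -2]) = 456
det = (+1)·(4)·(306) + (-1)·(2)·(-378) + (+1)·(-1)·(456) = 1524

1524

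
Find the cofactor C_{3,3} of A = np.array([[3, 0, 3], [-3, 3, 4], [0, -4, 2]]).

9

Delete row 3 and column 3; the remaining 2×2 submatrix is [3 0; -3 3].
Its determinant is 3·3 − 0·(-3) = 9.
The cofactor carries sign (−1)^(3+3) = +1, so C_{3,3} = +(9) = 9.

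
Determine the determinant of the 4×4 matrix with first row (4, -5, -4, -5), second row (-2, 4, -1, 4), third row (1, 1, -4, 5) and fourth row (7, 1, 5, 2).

Expand along row 1:
  + (4) · M_11   where M_11 = det([4 -1 4; 1 -4 5; 1 5 2]) = -99
  − (-5) · M_12   where M_12 = det([-2 -1 4; 1 -4 5; 7 5 2]) = 165
  + (-4) · M_13   where M_13 = det([-2 4 4; 1 1 5; 7 1 2]) = 114
  − (-5) · M_14   where M_14 = det([-2 4 -1; 1 1 -4; 7 1 5]) = -144
det = (+1)·(4)·(-99) + (-1)·(-5)·(165) + (+1)·(-4)·(114) + (-1)·(-5)·(-144) = -747

-747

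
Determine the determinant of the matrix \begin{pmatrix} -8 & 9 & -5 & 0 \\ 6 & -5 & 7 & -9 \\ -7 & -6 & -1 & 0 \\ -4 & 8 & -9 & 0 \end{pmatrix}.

5643

Expand along column 4 (it has 3 zeros):
  + (-9) · M_24   where M_24 = det([-8 9 -5; -7 -6 -1; -4 8 -9]) = -627
det = (+1)·(-9)·(-627) = 5643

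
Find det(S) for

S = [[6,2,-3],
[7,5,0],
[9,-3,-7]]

Expand along row 2:
  − 7 · |2 -3; -3 -7| = −7·(-14 − 9) = 161
  + 5 · |6 -3; 9 -7| = 5·(-42 − (-27)) = -75
Sum: (161) + (-75) = 86

86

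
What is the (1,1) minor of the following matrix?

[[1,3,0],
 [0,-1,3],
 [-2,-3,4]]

Delete row 1 and column 1; the remaining 2×2 submatrix is [-1 3; -3 4].
Its determinant is (-1)·4 − 3·(-3) = 5.

The minor is 5.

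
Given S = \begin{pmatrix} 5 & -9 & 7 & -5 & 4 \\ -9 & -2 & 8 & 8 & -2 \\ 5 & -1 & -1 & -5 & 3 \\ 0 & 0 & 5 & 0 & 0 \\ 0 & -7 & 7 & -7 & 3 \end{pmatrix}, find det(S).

Expand along row 4 (it has 4 zeros):
  − (5) · M_43   where M_43 = det([5 -9 -5 4; -9 -2 8 -2; 5 -1 -5 3; 0 -7 -7 3]) = -734
det = (-1)·(5)·(-734) = 3670

|S| = 3670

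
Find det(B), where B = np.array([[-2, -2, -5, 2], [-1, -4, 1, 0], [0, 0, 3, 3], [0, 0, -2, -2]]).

B is block upper-triangular with a 2×2 block and a 2×2 block on the diagonal, so its determinant equals the product of the determinants of the diagonal blocks.
det of the 2×2 block = 6
det of the 2×2 block = 0
det = (6)·(0) = 0

|B| = 0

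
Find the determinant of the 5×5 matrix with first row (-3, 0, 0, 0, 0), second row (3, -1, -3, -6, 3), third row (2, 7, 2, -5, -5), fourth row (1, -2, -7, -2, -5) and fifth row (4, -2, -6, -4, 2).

-2556

Expand along row 1 (it has 4 zeros):
  + (-3) · M_11   where M_11 = det([-1 -3 -6 3; 7 2 -5 -5; -2 -7 -2 -5; -2 -6 -4 2]) = 852
det = (+1)·(-3)·(852) = -2556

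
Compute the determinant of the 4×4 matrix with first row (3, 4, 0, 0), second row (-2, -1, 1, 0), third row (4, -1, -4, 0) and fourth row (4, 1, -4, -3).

Expand along column 4 (it has 3 zeros):
  + (-3) · M_44   where M_44 = det([3 4 0; -2 -1 1; 4 -1 -4]) = -1
det = (+1)·(-3)·(-1) = 3

The determinant is 3.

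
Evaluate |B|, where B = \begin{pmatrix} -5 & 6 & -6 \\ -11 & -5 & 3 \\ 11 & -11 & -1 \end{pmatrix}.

Expand along column 1:
  + (-5) · |-5 3; -11 -1| = (-5)·(5 − (-33)) = -190
  − (-11) · |6 -6; -11 -1| = −(-11)·(-6 − 66) = -792
  + 11 · |6 -6; -5 3| = 11·(18 − 30) = -132
Sum: (-190) + (-792) + (-132) = -1114

-1114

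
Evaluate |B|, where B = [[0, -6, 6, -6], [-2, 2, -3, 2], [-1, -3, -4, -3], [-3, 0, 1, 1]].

|B| = 78

Expand along row 1 (it has 1 zero):
  − (-6) · M_12   where M_12 = det([-2 -3 2; -1 -4 -3; -3 1 1]) = -54
  + (6) · M_13   where M_13 = det([-2 2 2; -1 -3 -3; -3 0 1]) = 8
  − (-6) · M_14   where M_14 = det([-2 2 -3; -1 -3 -4; -3 0 1]) = 59
det = (-1)·(-6)·(-54) + (+1)·(6)·(8) + (-1)·(-6)·(59) = 78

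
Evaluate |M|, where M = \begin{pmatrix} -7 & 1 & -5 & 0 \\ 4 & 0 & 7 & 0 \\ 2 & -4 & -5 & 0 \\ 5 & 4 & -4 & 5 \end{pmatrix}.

Expand along column 4 (it has 3 zeros):
  + (5) · M_44   where M_44 = det([-7 1 -5; 4 0 7; 2 -4 -5]) = -82
det = (+1)·(5)·(-82) = -410

-410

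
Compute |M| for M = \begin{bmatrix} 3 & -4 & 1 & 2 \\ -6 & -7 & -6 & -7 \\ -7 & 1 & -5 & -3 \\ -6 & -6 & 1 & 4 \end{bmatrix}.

Expand along row 1:
  + (3) · M_11   where M_11 = det([-7 -6 -7; 1 -5 -3; -6 1 4]) = 238
  − (-4) · M_12   where M_12 = det([-6 -6 -7; -7 -5 -3; -6 1 4]) = 85
  + (1) · M_13   where M_13 = det([-6 -7 -7; -7 1 -3; -6 -6 4]) = -574
  − (2) · M_14   where M_14 = det([-6 -7 -6; -7 1 -5; -6 -6 1]) = -373
det = (+1)·(3)·(238) + (-1)·(-4)·(85) + (+1)·(1)·(-574) + (-1)·(2)·(-373) = 1226

The determinant is 1226.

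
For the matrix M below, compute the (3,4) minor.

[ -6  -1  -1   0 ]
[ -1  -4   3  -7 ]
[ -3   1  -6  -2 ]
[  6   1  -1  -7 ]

The minor is -46.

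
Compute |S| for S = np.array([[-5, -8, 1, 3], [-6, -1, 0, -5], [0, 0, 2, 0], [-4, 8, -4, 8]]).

Expand along row 3 (it has 3 zeros):
  + (2) · M_33   where M_33 = det([-5 -8 3; -6 -1 -5; -4 8 8]) = -860
det = (+1)·(2)·(-860) = -1720

-1720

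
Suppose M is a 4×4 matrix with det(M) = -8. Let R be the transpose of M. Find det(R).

|R| = -8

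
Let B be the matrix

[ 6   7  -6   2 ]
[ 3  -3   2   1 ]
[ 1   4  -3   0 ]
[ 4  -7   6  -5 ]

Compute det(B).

31

Expand along row 3 (it has 1 zero):
  + (1) · M_31   where M_31 = det([7 -6 2; -3 2 1; -7 6 -5]) = 12
  − (4) · M_32   where M_32 = det([6 -6 2; 3 2 1; 4 6 -5]) = -190
  + (-3) · M_33   where M_33 = det([6 7 2; 3 -3 1; 4 -7 -5]) = 247
det = (+1)·(1)·(12) + (-1)·(4)·(-190) + (+1)·(-3)·(247) = 31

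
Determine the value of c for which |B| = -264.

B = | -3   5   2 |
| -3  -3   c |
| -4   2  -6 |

Expanding along the row containing c, det(B) is linear in c: det(B) = (-14)·c + (-180).
Set (-14)·c + (-180) = -264  ⇒  (-14)·c = -84  ⇒  c = 6.

6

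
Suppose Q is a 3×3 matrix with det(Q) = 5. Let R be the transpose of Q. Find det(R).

5

det(Qᵀ) = det(Q).
det(R) = (1)·(5) = 5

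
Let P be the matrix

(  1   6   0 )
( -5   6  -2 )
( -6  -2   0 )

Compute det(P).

Expand along column 3:
  − (-2) · |1 6; -6 -2| = −(-2)·(-2 − (-36)) = 68

det(P) = 68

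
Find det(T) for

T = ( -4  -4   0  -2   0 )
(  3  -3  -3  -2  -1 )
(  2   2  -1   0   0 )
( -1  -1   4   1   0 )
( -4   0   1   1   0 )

|T| = -40

Expand along column 5 (it has 4 zeros):
  − (-1) · M_25   where M_25 = det([-4 -4 0 -2; 2 2 -1 0; -1 -1 4 1; -4 0 1 1]) = -40
det = (-1)·(-1)·(-40) = -40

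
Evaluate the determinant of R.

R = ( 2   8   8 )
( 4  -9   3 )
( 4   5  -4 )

Expand along row 1:
  + 2 · |-9 3; 5 -4| = 2·(36 − 15) = 42
  − 8 · |4 3; 4 -4| = −8·(-16 − 12) = 224
  + 8 · |4 -9; 4 5| = 8·(20 − (-36)) = 448
Sum: (42) + (224) + (448) = 714

714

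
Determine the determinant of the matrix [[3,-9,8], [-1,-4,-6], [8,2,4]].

Expand along column 1:
  + 3 · |-4 -6; 2 4| = 3·(-16 − (-12)) = -12
  − (-1) · |-9 8; 2 4| = −(-1)·(-36 − 16) = -52
  + 8 · |-9 8; -4 -6| = 8·(54 − (-32)) = 688
Sum: (-12) + (-52) + (688) = 624

624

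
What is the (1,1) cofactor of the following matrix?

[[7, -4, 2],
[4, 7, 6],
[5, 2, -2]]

Delete row 1 and column 1; the remaining 2×2 submatrix is [7 6; 2 -2].
Its determinant is 7·(-2) − 6·2 = -26.
The cofactor carries sign (−1)^(1+1) = +1, so C_{1,1} = +(-26) = -26.

-26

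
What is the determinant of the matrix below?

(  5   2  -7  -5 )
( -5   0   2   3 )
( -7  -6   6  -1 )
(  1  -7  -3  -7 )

Expand along row 2 (it has 1 zero):
  − (-5) · M_21   where M_21 = det([2 -7 -5; -6 6 -1; -7 -3 -7]) = -145
  − (2) · M_23   where M_23 = det([5 2 -5; -7 -6 -1; 1 -7 -7]) = -200
  + (3) · M_24   where M_24 = det([5 2 -7; -7 -6 6; 1 -7 -3]) = -115
det = (-1)·(-5)·(-145) + (-1)·(2)·(-200) + (+1)·(3)·(-115) = -670

-670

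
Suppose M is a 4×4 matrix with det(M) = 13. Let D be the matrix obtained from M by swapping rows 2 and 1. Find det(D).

Swapping two rows multiplies the determinant by −1.
det(D) = (-1)·(13) = -13

det(D) = -13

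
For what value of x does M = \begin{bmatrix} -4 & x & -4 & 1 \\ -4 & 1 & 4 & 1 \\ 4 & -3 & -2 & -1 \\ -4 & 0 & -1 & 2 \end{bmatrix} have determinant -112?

-5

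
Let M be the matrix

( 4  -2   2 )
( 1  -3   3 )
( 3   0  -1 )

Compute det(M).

10

Expand along row 3:
  + 3 · |-2 2; -3 3| = 3·(-6 − (-6)) = 0
  + (-1) · |4 -2; 1 -3| = (-1)·(-12 − (-2)) = 10
Sum: (0) + (10) = 10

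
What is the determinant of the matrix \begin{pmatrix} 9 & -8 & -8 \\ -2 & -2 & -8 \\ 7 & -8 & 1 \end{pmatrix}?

-402

Expand along row 1:
  + 9 · |-2 -8; -8 1| = 9·(-2 − 64) = -594
  − (-8) · |-2 -8; 7 1| = −(-8)·(-2 − (-56)) = 432
  + (-8) · |-2 -2; 7 -8| = (-8)·(16 − (-14)) = -240
Sum: (-594) + (432) + (-240) = -402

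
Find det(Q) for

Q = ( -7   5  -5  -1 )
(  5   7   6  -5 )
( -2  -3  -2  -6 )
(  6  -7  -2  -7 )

Expand along row 1:
  + (-7) · M_11   where M_11 = det([7 6 -5; -3 -2 -6; -7 -2 -7]) = 180
  − (5) · M_12   where M_12 = det([5 6 -5; -2 -2 -6; 6 -2 -7]) = -370
  + (-5) · M_13   where M_13 = det([5 7 -5; -2 -3 -6; 6 -7 -7]) = -615
  − (-1) · M_14   where M_14 = det([5 7 6; -2 -3 -2; 6 -7 -2]) = 40
det = (+1)·(-7)·(180) + (-1)·(5)·(-370) + (+1)·(-5)·(-615) + (-1)·(-1)·(40) = 3705

det(Q) = 3705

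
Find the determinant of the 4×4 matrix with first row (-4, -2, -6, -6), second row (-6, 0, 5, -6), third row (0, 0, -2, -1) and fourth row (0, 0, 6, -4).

-168

The matrix is block upper-triangular with a 2×2 block and a 2×2 block on the diagonal, so its determinant equals the product of the determinants of the diagonal blocks.
det of the 2×2 block = -12
det of the 2×2 block = 14
det = (-12)·(14) = -168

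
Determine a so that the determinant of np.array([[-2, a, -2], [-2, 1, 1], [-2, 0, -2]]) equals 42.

Expanding along the column containing a, det(A) is linear in a: det(A) = (-6)·a + (0).
Set (-6)·a + (0) = 42  ⇒  (-6)·a = 42  ⇒  a = -7.

-7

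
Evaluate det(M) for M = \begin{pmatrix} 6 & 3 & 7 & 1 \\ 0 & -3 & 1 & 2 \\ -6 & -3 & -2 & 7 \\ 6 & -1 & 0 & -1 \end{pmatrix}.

-780

Expand along row 2 (it has 1 zero):
  + (-3) · M_22   where M_22 = det([6 7 1; -6 -2 7; 6 0 -1]) = 276
  − (1) · M_23   where M_23 = det([6 3 1; -6 -3 7; 6 -1 -1]) = 192
  + (2) · M_24   where M_24 = det([6 3 7; -6 -3 -2; 6 -1 0]) = 120
det = (+1)·(-3)·(276) + (-1)·(1)·(192) + (+1)·(2)·(120) = -780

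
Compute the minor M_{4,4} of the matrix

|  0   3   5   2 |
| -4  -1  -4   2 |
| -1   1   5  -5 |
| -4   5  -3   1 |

Delete row 4 and column 4; the remaining 3×3 submatrix is [0 3 5; -4 -1 -4; -1 1 5].
Its determinant is 47.

47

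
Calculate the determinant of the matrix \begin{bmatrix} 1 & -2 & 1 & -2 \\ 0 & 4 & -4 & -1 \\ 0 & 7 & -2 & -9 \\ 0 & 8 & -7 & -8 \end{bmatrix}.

Expand along column 1 (it has 3 zeros):
  + (1) · M_11   where M_11 = det([4 -4 -1; 7 -2 -9; 8 -7 -8]) = -91
det = (+1)·(1)·(-91) = -91

The determinant is -91.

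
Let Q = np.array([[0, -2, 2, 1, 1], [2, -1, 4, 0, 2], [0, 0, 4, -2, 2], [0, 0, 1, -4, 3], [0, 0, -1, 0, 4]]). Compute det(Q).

det(Q) = -232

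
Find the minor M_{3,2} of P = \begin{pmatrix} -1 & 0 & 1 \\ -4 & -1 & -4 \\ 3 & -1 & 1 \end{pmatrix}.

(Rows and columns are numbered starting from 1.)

8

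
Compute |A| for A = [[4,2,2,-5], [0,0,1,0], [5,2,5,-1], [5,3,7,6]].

Expand along row 2 (it has 3 zeros):
  − (1) · M_23   where M_23 = det([4 2 -5; 5 2 -1; 5 3 6]) = -35
det = (-1)·(1)·(-35) = 35

The determinant is 35.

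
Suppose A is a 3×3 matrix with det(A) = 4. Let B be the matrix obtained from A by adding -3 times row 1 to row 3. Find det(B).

Adding a multiple of one row to another leaves the determinant unchanged.
det(B) = (1)·(4) = 4

4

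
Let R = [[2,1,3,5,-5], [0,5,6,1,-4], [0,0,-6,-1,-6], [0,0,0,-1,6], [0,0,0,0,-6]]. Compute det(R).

-360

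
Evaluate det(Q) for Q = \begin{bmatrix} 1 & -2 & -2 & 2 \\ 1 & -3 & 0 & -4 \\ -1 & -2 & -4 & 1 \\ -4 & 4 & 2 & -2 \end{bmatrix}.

42

Expand along row 2 (it has 1 zero):
  − (1) · M_21   where M_21 = det([-2 -2 2; -2 -4 1; 4 2 -2]) = 12
  + (-3) · M_22   where M_22 = det([1 -2 2; -1 -4 1; -4 2 -2]) = -18
  + (-4) · M_24   where M_24 = det([1 -2 -2; -1 -2 -4; -4 4 2]) = 0
det = (-1)·(1)·(12) + (+1)·(-3)·(-18) + (+1)·(-4)·(0) = 42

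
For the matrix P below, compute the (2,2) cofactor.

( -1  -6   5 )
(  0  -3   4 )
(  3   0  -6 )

-9

Delete row 2 and column 2; the remaining 2×2 submatrix is [-1 5; 3 -6].
Its determinant is (-1)·(-6) − 5·3 = -9.
The cofactor carries sign (−1)^(2+2) = +1, so C_{2,2} = +(-9) = -9.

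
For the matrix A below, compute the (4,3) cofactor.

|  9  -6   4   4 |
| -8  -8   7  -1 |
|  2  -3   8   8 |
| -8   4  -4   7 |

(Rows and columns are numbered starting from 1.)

The cofactor is 815.

Delete row 4 and column 3; the remaining 3×3 submatrix is [9 -6 4; -8 -8 -1; 2 -3 8].
Its determinant is -815.
The cofactor carries sign (−1)^(4+3) = −1, so C_{4,3} = −(-815) = 815.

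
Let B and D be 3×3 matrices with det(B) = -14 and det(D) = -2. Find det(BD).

det(BD) = det(B)·det(D) = (-14)·(-2) = 28

|BD| = 28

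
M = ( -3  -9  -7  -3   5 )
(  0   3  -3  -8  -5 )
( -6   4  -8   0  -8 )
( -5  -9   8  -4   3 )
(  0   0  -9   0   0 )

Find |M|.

Expand along row 5 (it has 4 zeros):
  + (-9) · M_53   where M_53 = det([-3 -9 -3 5; 0 3 -8 -5; -6 4 0 -8; -5 -9 -4 3]) = 140
det = (+1)·(-9)·(140) = -1260

|M| = -1260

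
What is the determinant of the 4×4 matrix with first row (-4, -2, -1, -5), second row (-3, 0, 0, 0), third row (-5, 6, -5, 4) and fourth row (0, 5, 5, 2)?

-669

Expand along row 2 (it has 3 zeros):
  − (-3) · M_21   where M_21 = det([-2 -1 -5; 6 -5 4; 5 5 2]) = -223
det = (-1)·(-3)·(-223) = -669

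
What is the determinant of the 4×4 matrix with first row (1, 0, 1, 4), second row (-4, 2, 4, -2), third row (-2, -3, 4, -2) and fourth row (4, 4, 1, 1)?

Expand along row 1 (it has 1 zero):
  + (1) · M_11   where M_11 = det([2 4 -2; -3 4 -2; 4 1 1]) = 30
  + (1) · M_13   where M_13 = det([-4 2 -2; -2 -3 -2; 4 4 1]) = -40
  − (4) · M_14   where M_14 = det([-4 2 4; -2 -3 4; 4 4 1]) = 128
det = (+1)·(1)·(30) + (+1)·(1)·(-40) + (-1)·(4)·(128) = -522

-522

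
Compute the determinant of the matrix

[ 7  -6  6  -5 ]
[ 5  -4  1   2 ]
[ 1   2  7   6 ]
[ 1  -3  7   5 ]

The determinant is 1892.

Expand along row 1:
  + (7) · M_11   where M_11 = det([-4 1 2; 2 7 6; -3 7 5]) = 70
  − (-6) · M_12   where M_12 = det([5 1 2; 1 7 6; 1 7 5]) = -34
  + (6) · M_13   where M_13 = det([5 -4 2; 1 2 6; 1 -3 5]) = 126
  − (-5) · M_14   where M_14 = det([5 -4 1; 1 2 7; 1 -3 7]) = 170
det = (+1)·(7)·(70) + (-1)·(-6)·(-34) + (+1)·(6)·(126) + (-1)·(-5)·(170) = 1892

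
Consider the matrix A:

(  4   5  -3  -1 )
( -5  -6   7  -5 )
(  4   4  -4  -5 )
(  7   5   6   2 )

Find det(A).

Expand along row 1:
  + (4) · M_11   where M_11 = det([-6 7 -5; 4 -4 -5; 5 6 2]) = -583
  − (5) · M_12   where M_12 = det([-5 7 -5; 4 -4 -5; 7 6 2]) = -671
  + (-3) · M_13   where M_13 = det([-5 -6 -5; 4 4 -5; 7 5 2]) = 133
  − (-1) · M_14   where M_14 = det([-5 -6 7; 4 4 -4; 7 5 6]) = 36
det = (+1)·(4)·(-583) + (-1)·(5)·(-671) + (+1)·(-3)·(133) + (-1)·(-1)·(36) = 660

|A| = 660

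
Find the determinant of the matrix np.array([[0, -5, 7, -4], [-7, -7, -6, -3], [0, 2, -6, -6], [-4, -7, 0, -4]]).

Expand along column 1 (it has 2 zeros):
  − (-7) · M_21   where M_21 = det([-5 7 -4; 2 -6 -6; -7 0 -4]) = 398
  − (-4) · M_41   where M_41 = det([-5 7 -4; -7 -6 -3; 2 -6 -6]) = -642
det = (-1)·(-7)·(398) + (-1)·(-4)·(-642) = 218

The determinant is 218.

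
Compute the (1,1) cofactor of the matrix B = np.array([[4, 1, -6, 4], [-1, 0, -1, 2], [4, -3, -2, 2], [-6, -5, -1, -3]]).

Delete row 1 and column 1; the remaining 3×3 submatrix is [0 -1 2; -3 -2 2; -5 -1 -3].
Its determinant is 5.
The cofactor carries sign (−1)^(1+1) = +1, so C_{1,1} = +(5) = 5.

5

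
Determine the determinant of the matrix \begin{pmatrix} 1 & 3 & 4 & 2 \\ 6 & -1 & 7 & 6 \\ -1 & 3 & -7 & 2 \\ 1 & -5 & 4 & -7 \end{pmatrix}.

-743

Expand along row 1:
  + (1) · M_11   where M_11 = det([-1 7 6; 3 -7 2; -5 4 -7]) = -102
  − (3) · M_12   where M_12 = det([6 7 6; -1 -7 2; 1 4 -7]) = 229
  + (4) · M_13   where M_13 = det([6 -1 6; -1 3 2; 1 -5 -7]) = -49
  − (2) · M_14   where M_14 = det([6 -1 7; -1 3 -7; 1 -5 4]) = -121
det = (+1)·(1)·(-102) + (-1)·(3)·(229) + (+1)·(4)·(-49) + (-1)·(2)·(-121) = -743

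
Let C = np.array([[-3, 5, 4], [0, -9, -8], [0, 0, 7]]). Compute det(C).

189

C is upper triangular, so det(C) is the product of the diagonal entries:
det = (-3) · (-9) · (7) = 189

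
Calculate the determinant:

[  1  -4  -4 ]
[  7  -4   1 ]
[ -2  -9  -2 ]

Expand along row 1:
  + 1 · |-4 1; -9 -2| = 1·(8 − (-9)) = 17
  − (-4) · |7 1; -2 -2| = −(-4)·(-14 − (-2)) = -48
  + (-4) · |7 -4; -2 -9| = (-4)·(-63 − 8) = 284
Sum: (17) + (-48) + (284) = 253

The determinant is 253.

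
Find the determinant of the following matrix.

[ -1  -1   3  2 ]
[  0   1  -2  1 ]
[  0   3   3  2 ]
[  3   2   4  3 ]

Expand along column 1 (it has 2 zeros):
  + (-1) · M_11   where M_11 = det([1 -2 1; 3 3 2; 2 4 3]) = 17
  − (3) · M_41   where M_41 = det([-1 3 2; 1 -2 1; 3 3 2]) = 28
det = (+1)·(-1)·(17) + (-1)·(3)·(28) = -101

-101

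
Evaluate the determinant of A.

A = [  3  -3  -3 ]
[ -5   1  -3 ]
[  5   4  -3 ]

192

Expand along column 1:
  + 3 · |1 -3; 4 -3| = 3·(-3 − (-12)) = 27
  − (-5) · |-3 -3; 4 -3| = −(-5)·(9 − (-12)) = 105
  + 5 · |-3 -3; 1 -3| = 5·(9 − (-3)) = 60
Sum: (27) + (105) + (60) = 192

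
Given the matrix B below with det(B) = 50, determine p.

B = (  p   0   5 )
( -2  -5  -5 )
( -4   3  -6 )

Expanding along the row containing p, det(B) is linear in p: det(B) = (45)·p + (-130).
Set (45)·p + (-130) = 50  ⇒  (45)·p = 180  ⇒  p = 4.

p = 4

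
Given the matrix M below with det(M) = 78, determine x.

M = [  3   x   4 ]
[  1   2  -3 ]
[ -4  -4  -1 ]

Expanding along the column containing x, det(M) is linear in x: det(M) = (13)·x + (-26).
Set (13)·x + (-26) = 78  ⇒  (13)·x = 104  ⇒  x = 8.

8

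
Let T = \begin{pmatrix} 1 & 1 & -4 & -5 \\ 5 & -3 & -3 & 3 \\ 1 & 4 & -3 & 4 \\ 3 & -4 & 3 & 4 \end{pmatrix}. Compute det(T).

344

Expand along row 1:
  + (1) · M_11   where M_11 = det([-3 -3 3; 4 -3 4; -4 3 4]) = 168
  − (1) · M_12   where M_12 = det([5 -3 3; 1 -3 4; 3 3 4]) = -108
  + (-4) · M_13   where M_13 = det([5 -3 3; 1 4 4; 3 -4 4]) = 88
  − (-5) · M_14   where M_14 = det([5 -3 -3; 1 4 -3; 3 -4 3]) = 84
det = (+1)·(1)·(168) + (-1)·(1)·(-108) + (+1)·(-4)·(88) + (-1)·(-5)·(84) = 344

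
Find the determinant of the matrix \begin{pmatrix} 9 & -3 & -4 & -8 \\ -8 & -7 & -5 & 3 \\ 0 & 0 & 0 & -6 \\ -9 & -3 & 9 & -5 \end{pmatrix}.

Expand along row 3 (it has 3 zeros):
  − (-6) · M_34   where M_34 = det([9 -3 -4; -8 -7 -5; -9 -3 9]) = -897
det = (-1)·(-6)·(-897) = -5382

The determinant is -5382.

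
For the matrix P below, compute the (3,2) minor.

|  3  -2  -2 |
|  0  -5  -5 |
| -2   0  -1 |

-15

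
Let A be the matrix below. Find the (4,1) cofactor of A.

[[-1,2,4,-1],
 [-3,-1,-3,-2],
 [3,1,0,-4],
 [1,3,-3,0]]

The cofactor is 3.

Delete row 4 and column 1; the remaining 3×3 submatrix is [2 4 -1; -1 -3 -2; 1 0 -4].
Its determinant is -3.
The cofactor carries sign (−1)^(4+1) = −1, so C_{4,1} = −(-3) = 3.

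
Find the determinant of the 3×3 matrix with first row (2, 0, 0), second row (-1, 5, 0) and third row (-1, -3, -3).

-30

The matrix is lower triangular, so the determinant is the product of the diagonal entries:
det = (2) · (5) · (-3) = -30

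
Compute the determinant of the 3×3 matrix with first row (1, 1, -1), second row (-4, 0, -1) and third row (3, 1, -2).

Expand along column 2:
  − 1 · |-4 -1; 3 -2| = −1·(8 − (-3)) = -11
  − 1 · |1 -1; -4 -1| = −1·(-1 − 4) = 5
Sum: (-11) + (5) = -6

-6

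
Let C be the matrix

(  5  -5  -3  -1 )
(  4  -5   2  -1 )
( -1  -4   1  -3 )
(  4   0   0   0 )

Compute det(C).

Expand along row 4 (it has 3 zeros):
  − (4) · M_41   where M_41 = det([-5 -3 -1; -5 2 -1; -4 1 -3]) = 55
det = (-1)·(4)·(55) = -220

det(C) = -220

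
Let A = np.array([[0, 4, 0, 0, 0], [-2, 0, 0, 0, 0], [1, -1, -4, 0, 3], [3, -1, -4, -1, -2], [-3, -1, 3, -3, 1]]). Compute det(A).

det(A) = 584

A is block lower-triangular with a 2×2 block and a 3×3 block on the diagonal, so its determinant equals the product of the determinants of the diagonal blocks.
det of the 2×2 block = 8
det of the 3×3 block = 73
det = (8)·(73) = 584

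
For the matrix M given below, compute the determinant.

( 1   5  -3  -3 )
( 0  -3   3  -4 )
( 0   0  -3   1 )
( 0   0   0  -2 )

M is upper triangular, so det(M) is the product of the diagonal entries:
det = (1) · (-3) · (-3) · (-2) = -18

det(M) = -18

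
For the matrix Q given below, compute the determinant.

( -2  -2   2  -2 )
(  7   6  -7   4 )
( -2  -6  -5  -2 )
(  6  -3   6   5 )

The determinant is -652.

Expand along row 1:
  + (-2) · M_11   where M_11 = det([6 -7 4; -6 -5 -2; -3 6 5]) = -534
  − (-2) · M_12   where M_12 = det([7 -7 4; -2 -5 -2; 6 6 5]) = -5
  + (2) · M_13   where M_13 = det([7 6 4; -2 -6 -2; 6 -3 5]) = -96
  − (-2) · M_14   where M_14 = det([7 6 -7; -2 -6 -5; 6 -3 6]) = -759
det = (+1)·(-2)·(-534) + (-1)·(-2)·(-5) + (+1)·(2)·(-96) + (-1)·(-2)·(-759) = -652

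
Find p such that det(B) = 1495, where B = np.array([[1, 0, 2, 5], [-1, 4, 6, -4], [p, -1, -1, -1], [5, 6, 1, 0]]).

Expanding along the row containing p, det(B) is linear in p: det(B) = (-208)·p + (-169).
Set (-208)·p + (-169) = 1495  ⇒  (-208)·p = 1664  ⇒  p = -8.

p = -8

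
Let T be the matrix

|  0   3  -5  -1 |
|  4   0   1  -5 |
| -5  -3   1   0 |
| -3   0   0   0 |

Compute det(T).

det(T) = -189

Expand along row 4 (it has 3 zeros):
  − (-3) · M_41   where M_41 = det([3 -5 -1; 0 1 -5; -3 1 0]) = -63
det = (-1)·(-3)·(-63) = -189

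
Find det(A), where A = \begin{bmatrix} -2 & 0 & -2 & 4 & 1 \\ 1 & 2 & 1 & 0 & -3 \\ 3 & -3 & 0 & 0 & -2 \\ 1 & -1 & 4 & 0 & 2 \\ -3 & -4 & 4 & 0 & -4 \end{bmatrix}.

Expand along column 4 (it has 4 zeros):
  − (4) · M_14   where M_14 = det([1 2 1 -3; 3 -3 0 -2; 1 -1 4 2; -3 -4 4 -4]) = 564
det = (-1)·(4)·(564) = -2256

det(A) = -2256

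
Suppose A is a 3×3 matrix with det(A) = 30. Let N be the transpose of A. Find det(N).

det(N) = 30

det(Aᵀ) = det(A).
det(N) = (1)·(30) = 30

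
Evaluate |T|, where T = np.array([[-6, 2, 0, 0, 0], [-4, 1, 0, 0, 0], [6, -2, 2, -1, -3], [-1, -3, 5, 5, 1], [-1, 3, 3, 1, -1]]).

T is block lower-triangular with a 2×2 block and a 3×3 block on the diagonal, so its determinant equals the product of the determinants of the diagonal blocks.
det of the 2×2 block = 2
det of the 3×3 block = 10
det = (2)·(10) = 20

|T| = 20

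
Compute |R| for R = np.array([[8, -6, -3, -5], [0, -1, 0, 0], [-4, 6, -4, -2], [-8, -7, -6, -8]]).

|R| = -248

Expand along row 2 (it has 3 zeros):
  + (-1) · M_22   where M_22 = det([8 -3 -5; -4 -4 -2; -8 -6 -8]) = 248
det = (+1)·(-1)·(248) = -248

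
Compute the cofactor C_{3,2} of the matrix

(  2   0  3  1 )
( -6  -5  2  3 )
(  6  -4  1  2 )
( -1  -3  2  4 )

-57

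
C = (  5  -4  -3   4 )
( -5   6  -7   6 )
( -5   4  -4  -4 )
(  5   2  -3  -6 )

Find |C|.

Expand along row 1:
  + (5) · M_11   where M_11 = det([6 -7 6; 4 -4 -4; 2 -3 -6]) = -64
  − (-4) · M_12   where M_12 = det([-5 -7 6; -5 -4 -4; 5 -3 -6]) = 500
  + (-3) · M_13   where M_13 = det([-5 6 6; -5 4 -4; 5 2 -6]) = -400
  − (4) · M_14   where M_14 = det([-5 6 -7; -5 4 -4; 5 2 -3]) = 20
det = (+1)·(5)·(-64) + (-1)·(-4)·(500) + (+1)·(-3)·(-400) + (-1)·(4)·(20) = 2800

|C| = 2800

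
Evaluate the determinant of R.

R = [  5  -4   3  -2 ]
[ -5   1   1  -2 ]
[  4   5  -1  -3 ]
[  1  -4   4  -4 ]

Expand along row 1:
  + (5) · M_11   where M_11 = det([1 1 -2; 5 -1 -3; -4 4 -4]) = 16
  − (-4) · M_12   where M_12 = det([-5 1 -2; 4 -1 -3; 1 4 -4]) = -101
  + (3) · M_13   where M_13 = det([-5 1 -2; 4 5 -3; 1 -4 -4]) = 215
  − (-2) · M_14   where M_14 = det([-5 1 1; 4 5 -1; 1 -4 4]) = -118
det = (+1)·(5)·(16) + (-1)·(-4)·(-101) + (+1)·(3)·(215) + (-1)·(-2)·(-118) = 85

|R| = 85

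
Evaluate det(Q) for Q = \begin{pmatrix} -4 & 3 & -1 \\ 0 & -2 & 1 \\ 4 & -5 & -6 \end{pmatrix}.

-64

Expand along row 2:
  + (-2) · |-4 -1; 4 -6| = (-2)·(24 − (-4)) = -56
  − 1 · |-4 3; 4 -5| = −1·(20 − 12) = -8
Sum: (-56) + (-8) = -64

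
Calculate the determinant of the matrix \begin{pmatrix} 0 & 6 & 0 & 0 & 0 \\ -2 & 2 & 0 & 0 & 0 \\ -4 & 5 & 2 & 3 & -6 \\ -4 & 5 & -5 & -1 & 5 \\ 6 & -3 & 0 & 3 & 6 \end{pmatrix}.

The matrix is block lower-triangular with a 2×2 block and a 3×3 block on the diagonal, so its determinant equals the product of the determinants of the diagonal blocks.
det of the 2×2 block = 12
det of the 3×3 block = 138
det = (12)·(138) = 1656

1656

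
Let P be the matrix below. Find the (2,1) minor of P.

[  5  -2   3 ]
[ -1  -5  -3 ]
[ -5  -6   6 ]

6

Delete row 2 and column 1; the remaining 2×2 submatrix is [-2 3; -6 6].
Its determinant is (-2)·6 − 3·(-6) = 6.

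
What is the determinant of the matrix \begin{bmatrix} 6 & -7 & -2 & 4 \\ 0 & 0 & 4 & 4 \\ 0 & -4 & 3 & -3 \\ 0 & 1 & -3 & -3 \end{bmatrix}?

Expand along column 1 (it has 3 zeros):
  + (6) · M_11   where M_11 = det([0 4 4; -4 3 -3; 1 -3 -3]) = -24
det = (+1)·(6)·(-24) = -144

-144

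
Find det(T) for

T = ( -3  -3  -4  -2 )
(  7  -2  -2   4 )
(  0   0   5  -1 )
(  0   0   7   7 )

det(T) = 1134

T is block upper-triangular with a 2×2 block and a 2×2 block on the diagonal, so its determinant equals the product of the determinants of the diagonal blocks.
det of the 2×2 block = 27
det of the 2×2 block = 42
det = (27)·(42) = 1134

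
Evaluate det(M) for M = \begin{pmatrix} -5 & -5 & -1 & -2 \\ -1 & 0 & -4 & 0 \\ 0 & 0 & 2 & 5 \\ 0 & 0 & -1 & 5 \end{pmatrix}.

M is block upper-triangular with a 2×2 block and a 2×2 block on the diagonal, so its determinant equals the product of the determinants of the diagonal blocks.
det of the 2×2 block = -5
det of the 2×2 block = 15
det = (-5)·(15) = -75

-75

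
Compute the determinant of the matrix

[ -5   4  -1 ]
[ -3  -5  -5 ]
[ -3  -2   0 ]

Expand along column 3:
  + (-1) · |-3 -5; -3 -2| = (-1)·(6 − 15) = 9
  − (-5) · |-5 4; -3 -2| = −(-5)·(10 − (-12)) = 110
Sum: (9) + (110) = 119

119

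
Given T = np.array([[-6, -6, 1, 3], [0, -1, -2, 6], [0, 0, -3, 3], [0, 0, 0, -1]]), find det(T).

|T| = 18

T is upper triangular, so det(T) is the product of the diagonal entries:
det = (-6) · (-1) · (-3) · (-1) = 18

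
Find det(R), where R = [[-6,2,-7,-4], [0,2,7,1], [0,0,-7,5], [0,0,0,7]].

det(R) = 588

R is upper triangular, so det(R) is the product of the diagonal entries:
det = (-6) · (2) · (-7) · (7) = 588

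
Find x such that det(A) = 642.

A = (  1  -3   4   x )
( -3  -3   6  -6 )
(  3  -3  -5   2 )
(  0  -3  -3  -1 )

Expanding along the column containing x, det(A) is linear in x: det(A) = (63)·x + (138).
Set (63)·x + (138) = 642  ⇒  (63)·x = 504  ⇒  x = 8.

x = 8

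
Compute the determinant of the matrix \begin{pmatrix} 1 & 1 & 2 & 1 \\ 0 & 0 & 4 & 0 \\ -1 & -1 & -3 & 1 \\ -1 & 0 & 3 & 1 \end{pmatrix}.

8

Expand along row 2 (it has 3 zeros):
  − (4) · M_23   where M_23 = det([1 1 1; -1 -1 1; -1 0 1]) = -2
det = (-1)·(4)·(-2) = 8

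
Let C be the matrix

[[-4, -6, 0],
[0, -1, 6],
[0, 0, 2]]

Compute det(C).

det(C) = 8

C is upper triangular, so det(C) is the product of the diagonal entries:
det = (-4) · (-1) · (2) = 8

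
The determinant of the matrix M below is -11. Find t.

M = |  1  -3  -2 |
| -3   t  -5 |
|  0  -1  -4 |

9

Expanding along the row containing t, det(M) is linear in t: det(M) = (-4)·t + (25).
Set (-4)·t + (25) = -11  ⇒  (-4)·t = -36  ⇒  t = 9.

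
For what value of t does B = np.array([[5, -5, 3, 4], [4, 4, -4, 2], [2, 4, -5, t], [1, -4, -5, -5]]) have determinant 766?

Expanding along the row containing t, det(B) is linear in t: det(B) = (320)·t + (126).
Set (320)·t + (126) = 766  ⇒  (320)·t = 640  ⇒  t = 2.

t = 2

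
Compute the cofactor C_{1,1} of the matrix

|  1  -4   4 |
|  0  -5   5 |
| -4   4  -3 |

-5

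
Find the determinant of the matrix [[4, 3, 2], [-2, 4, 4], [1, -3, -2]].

Expand along column 1:
  + 4 · |4 4; -3 -2| = 4·(-8 − (-12)) = 16
  − (-2) · |3 2; -3 -2| = −(-2)·(-6 − (-6)) = 0
  + 1 · |3 2; 4 4| = 1·(12 − 8) = 4
Sum: (16) + (0) + (4) = 20

20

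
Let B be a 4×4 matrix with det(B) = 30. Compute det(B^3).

det(B^3) = (det B)^3 = (30)^3 = 27000

27000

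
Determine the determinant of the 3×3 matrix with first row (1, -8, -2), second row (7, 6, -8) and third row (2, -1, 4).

The determinant is 406.

Expand along row 1:
  + 1 · |6 -8; -1 4| = 1·(24 − 8) = 16
  − (-8) · |7 -8; 2 4| = −(-8)·(28 − (-16)) = 352
  + (-2) · |7 6; 2 -1| = (-2)·(-7 − 12) = 38
Sum: (16) + (352) + (38) = 406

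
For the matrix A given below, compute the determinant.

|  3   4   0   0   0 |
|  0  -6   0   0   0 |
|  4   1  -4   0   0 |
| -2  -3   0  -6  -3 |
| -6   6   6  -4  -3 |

det(A) = 432

A is block lower-triangular with a 2×2 block and a 3×3 block on the diagonal, so its determinant equals the product of the determinants of the diagonal blocks.
det of the 2×2 block = -18
det of the 3×3 block = -24
det = (-18)·(-24) = 432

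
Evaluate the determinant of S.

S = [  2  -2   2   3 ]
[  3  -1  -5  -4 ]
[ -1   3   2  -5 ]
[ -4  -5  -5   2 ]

|S| = -591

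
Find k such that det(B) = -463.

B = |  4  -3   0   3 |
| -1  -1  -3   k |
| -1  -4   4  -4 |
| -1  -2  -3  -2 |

k = -6

Expanding along the row containing k, det(B) is linear in k: det(B) = (101)·k + (143).
Set (101)·k + (143) = -463  ⇒  (101)·k = -606  ⇒  k = -6.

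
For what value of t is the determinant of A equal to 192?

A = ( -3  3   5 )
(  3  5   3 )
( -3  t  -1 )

t = 5

Expanding along the row containing t, det(A) is linear in t: det(A) = (24)·t + (72).
Set (24)·t + (72) = 192  ⇒  (24)·t = 120  ⇒  t = 5.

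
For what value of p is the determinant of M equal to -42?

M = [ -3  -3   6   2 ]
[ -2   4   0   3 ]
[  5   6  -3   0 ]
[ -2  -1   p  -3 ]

Expanding along the row containing p, det(M) is linear in p: det(M) = (55)·p + (453).
Set (55)·p + (453) = -42  ⇒  (55)·p = -495  ⇒  p = -9.

p = -9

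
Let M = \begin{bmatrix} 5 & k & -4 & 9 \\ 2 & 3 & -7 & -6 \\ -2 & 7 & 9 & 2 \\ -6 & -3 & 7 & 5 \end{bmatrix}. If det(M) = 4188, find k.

Expanding along the column containing k, det(M) is linear in k: det(M) = (164)·k + (3204).
Set (164)·k + (3204) = 4188  ⇒  (164)·k = 984  ⇒  k = 6.

6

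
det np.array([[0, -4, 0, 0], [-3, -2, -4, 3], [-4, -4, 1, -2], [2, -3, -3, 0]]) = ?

256

Expand along row 1 (it has 3 zeros):
  − (-4) · M_12   where M_12 = det([-3 -4 3; -4 1 -2; 2 -3 0]) = 64
det = (-1)·(-4)·(64) = 256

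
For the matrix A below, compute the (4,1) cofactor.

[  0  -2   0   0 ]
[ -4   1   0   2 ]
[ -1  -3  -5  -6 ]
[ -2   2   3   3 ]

Delete row 4 and column 1; the remaining 3×3 submatrix is [-2 0 0; 1 0 2; -3 -5 -6].
Its determinant is -20.
The cofactor carries sign (−1)^(4+1) = −1, so C_{4,1} = −(-20) = 20.

20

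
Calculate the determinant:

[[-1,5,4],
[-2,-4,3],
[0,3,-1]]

Expand along row 3:
  − 3 · |-1 4; -2 3| = −3·(-3 − (-8)) = -15
  + (-1) · |-1 5; -2 -4| = (-1)·(4 − (-10)) = -14
Sum: (-15) + (-14) = -29

The determinant is -29.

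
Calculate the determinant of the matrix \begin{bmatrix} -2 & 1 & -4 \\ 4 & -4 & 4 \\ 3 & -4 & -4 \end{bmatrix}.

The determinant is -20.

Expand along row 1:
  + (-2) · |-4 4; -4 -4| = (-2)·(16 − (-16)) = -64
  − 1 · |4 4; 3 -4| = −1·(-16 − 12) = 28
  + (-4) · |4 -4; 3 -4| = (-4)·(-16 − (-12)) = 16
Sum: (-64) + (28) + (16) = -20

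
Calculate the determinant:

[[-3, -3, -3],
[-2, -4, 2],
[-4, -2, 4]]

Expand along column 1:
  + (-3) · |-4 2; -2 4| = (-3)·(-16 − (-4)) = 36
  − (-2) · |-3 -3; -2 4| = −(-2)·(-12 − 6) = -36
  + (-4) · |-3 -3; -4 2| = (-4)·(-6 − 12) = 72
Sum: (36) + (-36) + (72) = 72

72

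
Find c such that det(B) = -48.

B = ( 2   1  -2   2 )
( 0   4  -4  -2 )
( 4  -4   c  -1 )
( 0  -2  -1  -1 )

Expanding along the column containing c, det(B) is linear in c: det(B) = (-16)·c + (-160).
Set (-16)·c + (-160) = -48  ⇒  (-16)·c = 112  ⇒  c = -7.

c = -7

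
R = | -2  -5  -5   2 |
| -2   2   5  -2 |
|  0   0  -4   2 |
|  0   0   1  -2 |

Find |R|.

R is block upper-triangular with a 2×2 block and a 2×2 block on the diagonal, so its determinant equals the product of the determinants of the diagonal blocks.
det of the 2×2 block = -14
det of the 2×2 block = 6
det = (-14)·(6) = -84

-84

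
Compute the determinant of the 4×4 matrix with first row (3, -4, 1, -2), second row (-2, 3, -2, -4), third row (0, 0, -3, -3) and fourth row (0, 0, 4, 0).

12

The matrix is block upper-triangular with a 2×2 block and a 2×2 block on the diagonal, so its determinant equals the product of the determinants of the diagonal blocks.
det of the 2×2 block = 1
det of the 2×2 block = 12
det = (1)·(12) = 12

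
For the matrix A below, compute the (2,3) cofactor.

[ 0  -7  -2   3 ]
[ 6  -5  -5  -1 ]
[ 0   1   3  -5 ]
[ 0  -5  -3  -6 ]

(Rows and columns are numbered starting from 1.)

0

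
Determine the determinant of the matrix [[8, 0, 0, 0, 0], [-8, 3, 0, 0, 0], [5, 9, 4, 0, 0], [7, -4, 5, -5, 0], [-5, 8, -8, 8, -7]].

3360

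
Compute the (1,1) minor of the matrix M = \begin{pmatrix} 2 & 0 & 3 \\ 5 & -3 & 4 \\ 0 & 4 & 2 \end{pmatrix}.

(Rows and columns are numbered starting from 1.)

The minor is -22.

Delete row 1 and column 1; the remaining 2×2 submatrix is [-3 4; 4 2].
Its determinant is (-3)·2 − 4·4 = -22.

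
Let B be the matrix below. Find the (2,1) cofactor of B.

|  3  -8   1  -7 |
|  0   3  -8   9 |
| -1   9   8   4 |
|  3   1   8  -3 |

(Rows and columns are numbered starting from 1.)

Delete row 2 and column 1; the remaining 3×3 submatrix is [-8 1 -7; 9 8 4; 1 8 -3].
Its determinant is 31.
The cofactor carries sign (−1)^(2+1) = −1, so C_{2,1} = −(31) = -31.

-31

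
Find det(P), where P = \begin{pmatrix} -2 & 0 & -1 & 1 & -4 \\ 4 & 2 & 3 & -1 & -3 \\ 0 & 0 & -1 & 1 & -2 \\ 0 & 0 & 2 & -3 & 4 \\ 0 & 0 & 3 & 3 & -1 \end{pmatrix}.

P is block upper-triangular with a 2×2 block and a 3×3 block on the diagonal, so its determinant equals the product of the determinants of the diagonal blocks.
det of the 2×2 block = -4
det of the 3×3 block = -7
det = (-4)·(-7) = 28

The determinant is 28.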